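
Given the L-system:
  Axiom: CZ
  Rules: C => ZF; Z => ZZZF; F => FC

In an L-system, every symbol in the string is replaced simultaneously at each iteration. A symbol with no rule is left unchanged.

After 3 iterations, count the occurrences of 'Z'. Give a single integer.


Answer: 38

Derivation:
Step 0: CZ  (1 'Z')
Step 1: ZFZZZF  (4 'Z')
Step 2: ZZZFFCZZZFZZZFZZZFFC  (12 'Z')
Step 3: ZZZFZZZFZZZFFCFCZFZZZFZZZFZZZFFCZZZFZZZFZZZFFCZZZFZZZFZZZFFCFCZF  (38 'Z')


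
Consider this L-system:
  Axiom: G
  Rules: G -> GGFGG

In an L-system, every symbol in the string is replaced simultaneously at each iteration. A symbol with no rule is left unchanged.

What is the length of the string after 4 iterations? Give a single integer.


Step 0: length = 1
Step 1: length = 5
Step 2: length = 21
Step 3: length = 85
Step 4: length = 341

Answer: 341


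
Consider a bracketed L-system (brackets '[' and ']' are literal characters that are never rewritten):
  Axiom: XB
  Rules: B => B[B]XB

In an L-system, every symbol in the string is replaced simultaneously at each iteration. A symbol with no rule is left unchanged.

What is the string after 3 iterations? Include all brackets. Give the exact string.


Step 0: XB
Step 1: XB[B]XB
Step 2: XB[B]XB[B[B]XB]XB[B]XB
Step 3: XB[B]XB[B[B]XB]XB[B]XB[B[B]XB[B[B]XB]XB[B]XB]XB[B]XB[B[B]XB]XB[B]XB

Answer: XB[B]XB[B[B]XB]XB[B]XB[B[B]XB[B[B]XB]XB[B]XB]XB[B]XB[B[B]XB]XB[B]XB


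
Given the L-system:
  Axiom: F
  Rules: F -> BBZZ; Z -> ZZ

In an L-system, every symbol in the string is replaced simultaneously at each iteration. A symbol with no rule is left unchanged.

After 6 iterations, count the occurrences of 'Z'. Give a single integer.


Answer: 64

Derivation:
Step 0: F  (0 'Z')
Step 1: BBZZ  (2 'Z')
Step 2: BBZZZZ  (4 'Z')
Step 3: BBZZZZZZZZ  (8 'Z')
Step 4: BBZZZZZZZZZZZZZZZZ  (16 'Z')
Step 5: BBZZZZZZZZZZZZZZZZZZZZZZZZZZZZZZZZ  (32 'Z')
Step 6: BBZZZZZZZZZZZZZZZZZZZZZZZZZZZZZZZZZZZZZZZZZZZZZZZZZZZZZZZZZZZZZZZZ  (64 'Z')


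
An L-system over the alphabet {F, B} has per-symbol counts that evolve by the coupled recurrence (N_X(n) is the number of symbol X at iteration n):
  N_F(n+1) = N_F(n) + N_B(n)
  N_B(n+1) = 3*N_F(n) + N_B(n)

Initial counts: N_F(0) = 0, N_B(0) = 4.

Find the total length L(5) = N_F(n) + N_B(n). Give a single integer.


Step 0: N_F=0, N_B=4, L=4
Step 1: N_F=4, N_B=4, L=8
Step 2: N_F=8, N_B=16, L=24
Step 3: N_F=24, N_B=40, L=64
Step 4: N_F=64, N_B=112, L=176
Step 5: N_F=176, N_B=304, L=480

Answer: 480


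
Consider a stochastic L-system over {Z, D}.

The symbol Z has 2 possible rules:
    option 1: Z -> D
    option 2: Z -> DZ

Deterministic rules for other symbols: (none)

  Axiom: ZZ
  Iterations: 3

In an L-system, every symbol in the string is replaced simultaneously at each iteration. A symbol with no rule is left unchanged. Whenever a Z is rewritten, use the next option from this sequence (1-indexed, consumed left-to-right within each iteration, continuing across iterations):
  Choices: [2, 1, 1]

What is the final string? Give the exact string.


Answer: DDD

Derivation:
Step 0: ZZ
Step 1: DZD  (used choices [2, 1])
Step 2: DDD  (used choices [1])
Step 3: DDD  (used choices [])


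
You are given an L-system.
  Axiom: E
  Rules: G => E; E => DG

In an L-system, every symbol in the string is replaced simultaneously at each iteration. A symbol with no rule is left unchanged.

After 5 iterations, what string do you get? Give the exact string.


Answer: DDDG

Derivation:
Step 0: E
Step 1: DG
Step 2: DE
Step 3: DDG
Step 4: DDE
Step 5: DDDG


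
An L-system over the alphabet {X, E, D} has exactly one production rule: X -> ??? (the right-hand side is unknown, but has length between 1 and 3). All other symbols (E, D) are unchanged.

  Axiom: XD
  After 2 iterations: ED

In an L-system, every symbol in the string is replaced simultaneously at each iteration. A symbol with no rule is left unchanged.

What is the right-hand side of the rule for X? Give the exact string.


Trying X -> E:
  Step 0: XD
  Step 1: ED
  Step 2: ED
Matches the given result.

Answer: E


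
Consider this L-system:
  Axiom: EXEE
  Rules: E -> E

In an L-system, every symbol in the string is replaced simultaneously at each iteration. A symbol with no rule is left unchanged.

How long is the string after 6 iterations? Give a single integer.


Answer: 4

Derivation:
Step 0: length = 4
Step 1: length = 4
Step 2: length = 4
Step 3: length = 4
Step 4: length = 4
Step 5: length = 4
Step 6: length = 4


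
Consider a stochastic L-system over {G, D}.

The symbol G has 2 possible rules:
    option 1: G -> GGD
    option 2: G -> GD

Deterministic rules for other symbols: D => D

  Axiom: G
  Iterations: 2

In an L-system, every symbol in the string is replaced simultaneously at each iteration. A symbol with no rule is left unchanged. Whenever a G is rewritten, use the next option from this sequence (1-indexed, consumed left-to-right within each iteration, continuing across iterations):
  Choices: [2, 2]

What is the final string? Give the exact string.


Step 0: G
Step 1: GD  (used choices [2])
Step 2: GDD  (used choices [2])

Answer: GDD


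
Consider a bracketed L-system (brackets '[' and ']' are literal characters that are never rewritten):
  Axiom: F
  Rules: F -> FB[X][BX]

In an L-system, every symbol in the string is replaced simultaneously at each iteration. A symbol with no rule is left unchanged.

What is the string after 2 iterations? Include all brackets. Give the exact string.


Step 0: F
Step 1: FB[X][BX]
Step 2: FB[X][BX]B[X][BX]

Answer: FB[X][BX]B[X][BX]


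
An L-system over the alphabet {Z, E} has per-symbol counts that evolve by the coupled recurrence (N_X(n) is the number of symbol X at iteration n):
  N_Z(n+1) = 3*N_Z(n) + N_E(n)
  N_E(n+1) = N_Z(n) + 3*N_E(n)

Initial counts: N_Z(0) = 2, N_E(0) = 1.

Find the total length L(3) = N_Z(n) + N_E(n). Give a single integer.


Step 0: N_Z=2, N_E=1, L=3
Step 1: N_Z=7, N_E=5, L=12
Step 2: N_Z=26, N_E=22, L=48
Step 3: N_Z=100, N_E=92, L=192

Answer: 192


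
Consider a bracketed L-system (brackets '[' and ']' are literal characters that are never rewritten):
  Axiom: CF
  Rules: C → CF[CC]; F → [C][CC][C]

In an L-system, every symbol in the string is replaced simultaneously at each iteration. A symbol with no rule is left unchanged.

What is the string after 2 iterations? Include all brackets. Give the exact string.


Step 0: CF
Step 1: CF[CC][C][CC][C]
Step 2: CF[CC][C][CC][C][CF[CC]CF[CC]][CF[CC]][CF[CC]CF[CC]][CF[CC]]

Answer: CF[CC][C][CC][C][CF[CC]CF[CC]][CF[CC]][CF[CC]CF[CC]][CF[CC]]


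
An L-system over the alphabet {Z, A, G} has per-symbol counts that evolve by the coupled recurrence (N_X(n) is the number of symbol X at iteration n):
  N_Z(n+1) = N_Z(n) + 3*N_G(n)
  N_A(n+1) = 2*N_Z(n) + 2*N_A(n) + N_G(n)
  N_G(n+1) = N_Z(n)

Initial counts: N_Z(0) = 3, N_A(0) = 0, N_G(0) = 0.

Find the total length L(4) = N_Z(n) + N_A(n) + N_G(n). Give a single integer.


Answer: 270

Derivation:
Step 0: N_Z=3, N_A=0, N_G=0, L=3
Step 1: N_Z=3, N_A=6, N_G=3, L=12
Step 2: N_Z=12, N_A=21, N_G=3, L=36
Step 3: N_Z=21, N_A=69, N_G=12, L=102
Step 4: N_Z=57, N_A=192, N_G=21, L=270


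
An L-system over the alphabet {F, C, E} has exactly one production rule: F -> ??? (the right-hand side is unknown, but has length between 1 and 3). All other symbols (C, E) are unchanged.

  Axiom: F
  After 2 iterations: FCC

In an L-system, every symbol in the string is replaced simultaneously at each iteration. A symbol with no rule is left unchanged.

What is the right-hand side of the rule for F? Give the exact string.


Answer: FC

Derivation:
Trying F -> FC:
  Step 0: F
  Step 1: FC
  Step 2: FCC
Matches the given result.


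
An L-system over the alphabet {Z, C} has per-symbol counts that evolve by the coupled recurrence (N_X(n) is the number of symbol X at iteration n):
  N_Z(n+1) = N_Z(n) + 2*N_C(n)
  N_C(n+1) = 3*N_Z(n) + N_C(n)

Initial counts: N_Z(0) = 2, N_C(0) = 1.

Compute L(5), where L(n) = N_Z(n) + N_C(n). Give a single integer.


Step 0: N_Z=2, N_C=1, L=3
Step 1: N_Z=4, N_C=7, L=11
Step 2: N_Z=18, N_C=19, L=37
Step 3: N_Z=56, N_C=73, L=129
Step 4: N_Z=202, N_C=241, L=443
Step 5: N_Z=684, N_C=847, L=1531

Answer: 1531


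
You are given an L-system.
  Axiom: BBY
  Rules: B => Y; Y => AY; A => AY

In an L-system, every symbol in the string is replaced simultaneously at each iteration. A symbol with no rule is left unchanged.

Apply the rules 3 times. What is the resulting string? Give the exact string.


Step 0: BBY
Step 1: YYAY
Step 2: AYAYAYAY
Step 3: AYAYAYAYAYAYAYAY

Answer: AYAYAYAYAYAYAYAY


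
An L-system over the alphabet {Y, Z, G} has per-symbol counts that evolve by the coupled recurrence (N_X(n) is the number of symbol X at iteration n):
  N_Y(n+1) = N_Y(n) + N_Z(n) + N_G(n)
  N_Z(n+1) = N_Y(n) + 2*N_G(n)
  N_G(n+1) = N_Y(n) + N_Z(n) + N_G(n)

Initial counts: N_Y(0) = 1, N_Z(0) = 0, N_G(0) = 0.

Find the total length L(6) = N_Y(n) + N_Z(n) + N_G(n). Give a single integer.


Answer: 729

Derivation:
Step 0: N_Y=1, N_Z=0, N_G=0, L=1
Step 1: N_Y=1, N_Z=1, N_G=1, L=3
Step 2: N_Y=3, N_Z=3, N_G=3, L=9
Step 3: N_Y=9, N_Z=9, N_G=9, L=27
Step 4: N_Y=27, N_Z=27, N_G=27, L=81
Step 5: N_Y=81, N_Z=81, N_G=81, L=243
Step 6: N_Y=243, N_Z=243, N_G=243, L=729


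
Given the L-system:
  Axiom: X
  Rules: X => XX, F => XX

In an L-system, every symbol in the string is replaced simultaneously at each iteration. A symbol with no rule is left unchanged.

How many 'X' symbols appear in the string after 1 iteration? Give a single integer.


Answer: 2

Derivation:
Step 0: X  (1 'X')
Step 1: XX  (2 'X')


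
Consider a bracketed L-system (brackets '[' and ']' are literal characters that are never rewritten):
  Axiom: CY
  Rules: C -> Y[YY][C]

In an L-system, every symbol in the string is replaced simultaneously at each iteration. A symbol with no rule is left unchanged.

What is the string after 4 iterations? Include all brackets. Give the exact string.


Step 0: CY
Step 1: Y[YY][C]Y
Step 2: Y[YY][Y[YY][C]]Y
Step 3: Y[YY][Y[YY][Y[YY][C]]]Y
Step 4: Y[YY][Y[YY][Y[YY][Y[YY][C]]]]Y

Answer: Y[YY][Y[YY][Y[YY][Y[YY][C]]]]Y


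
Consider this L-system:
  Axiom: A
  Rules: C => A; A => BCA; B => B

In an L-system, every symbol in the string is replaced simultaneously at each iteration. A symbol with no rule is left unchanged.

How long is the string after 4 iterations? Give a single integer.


Step 0: length = 1
Step 1: length = 3
Step 2: length = 5
Step 3: length = 9
Step 4: length = 15

Answer: 15


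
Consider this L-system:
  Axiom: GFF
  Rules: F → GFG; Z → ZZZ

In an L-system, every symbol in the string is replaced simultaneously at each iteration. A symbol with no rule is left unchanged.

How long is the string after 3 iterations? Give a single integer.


Answer: 15

Derivation:
Step 0: length = 3
Step 1: length = 7
Step 2: length = 11
Step 3: length = 15


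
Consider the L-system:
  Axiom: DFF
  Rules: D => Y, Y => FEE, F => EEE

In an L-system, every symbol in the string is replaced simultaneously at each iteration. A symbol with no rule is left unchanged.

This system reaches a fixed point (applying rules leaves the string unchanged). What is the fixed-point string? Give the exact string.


Step 0: DFF
Step 1: YEEEEEE
Step 2: FEEEEEEEE
Step 3: EEEEEEEEEEE
Step 4: EEEEEEEEEEE  (unchanged — fixed point at step 3)

Answer: EEEEEEEEEEE


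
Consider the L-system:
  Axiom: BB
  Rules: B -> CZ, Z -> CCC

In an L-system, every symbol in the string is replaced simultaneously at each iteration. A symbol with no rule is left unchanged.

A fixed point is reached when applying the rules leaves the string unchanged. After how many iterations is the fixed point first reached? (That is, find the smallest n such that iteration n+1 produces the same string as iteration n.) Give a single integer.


Answer: 2

Derivation:
Step 0: BB
Step 1: CZCZ
Step 2: CCCCCCCC
Step 3: CCCCCCCC  (unchanged — fixed point at step 2)


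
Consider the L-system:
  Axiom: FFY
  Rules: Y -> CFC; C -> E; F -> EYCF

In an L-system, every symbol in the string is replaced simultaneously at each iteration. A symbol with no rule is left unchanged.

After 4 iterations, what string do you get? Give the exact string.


Answer: EEECFCEEYCFEEEEEYCFEEECFCEEYCFEEECFCEEYCFEEEEEYCFEEECFCEEYCFEEEEYCFEEECFCEEYCFE

Derivation:
Step 0: FFY
Step 1: EYCFEYCFCFC
Step 2: ECFCEEYCFECFCEEYCFEEYCFE
Step 3: EEEYCFEEECFCEEYCFEEEYCFEEECFCEEYCFEECFCEEYCFE
Step 4: EEECFCEEYCFEEEEEYCFEEECFCEEYCFEEECFCEEYCFEEEEEYCFEEECFCEEYCFEEEEYCFEEECFCEEYCFE


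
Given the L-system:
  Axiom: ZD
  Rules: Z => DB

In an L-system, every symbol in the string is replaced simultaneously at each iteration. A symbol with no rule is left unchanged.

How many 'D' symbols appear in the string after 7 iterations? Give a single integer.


Answer: 2

Derivation:
Step 0: ZD  (1 'D')
Step 1: DBD  (2 'D')
Step 2: DBD  (2 'D')
Step 3: DBD  (2 'D')
Step 4: DBD  (2 'D')
Step 5: DBD  (2 'D')
Step 6: DBD  (2 'D')
Step 7: DBD  (2 'D')


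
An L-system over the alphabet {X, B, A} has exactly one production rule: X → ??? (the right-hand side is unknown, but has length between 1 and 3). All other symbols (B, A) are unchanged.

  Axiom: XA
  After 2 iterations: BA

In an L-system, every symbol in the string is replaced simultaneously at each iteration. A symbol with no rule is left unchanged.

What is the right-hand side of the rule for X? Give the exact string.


Answer: B

Derivation:
Trying X → B:
  Step 0: XA
  Step 1: BA
  Step 2: BA
Matches the given result.


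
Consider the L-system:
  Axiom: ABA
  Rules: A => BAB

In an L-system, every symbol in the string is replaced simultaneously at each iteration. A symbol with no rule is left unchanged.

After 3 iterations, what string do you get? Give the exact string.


Answer: BBBABBBBBBBABBB

Derivation:
Step 0: ABA
Step 1: BABBBAB
Step 2: BBABBBBBABB
Step 3: BBBABBBBBBBABBB


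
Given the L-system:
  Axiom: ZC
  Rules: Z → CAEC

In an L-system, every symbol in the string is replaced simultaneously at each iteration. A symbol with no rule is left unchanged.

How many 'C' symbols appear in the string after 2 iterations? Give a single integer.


Answer: 3

Derivation:
Step 0: ZC  (1 'C')
Step 1: CAECC  (3 'C')
Step 2: CAECC  (3 'C')


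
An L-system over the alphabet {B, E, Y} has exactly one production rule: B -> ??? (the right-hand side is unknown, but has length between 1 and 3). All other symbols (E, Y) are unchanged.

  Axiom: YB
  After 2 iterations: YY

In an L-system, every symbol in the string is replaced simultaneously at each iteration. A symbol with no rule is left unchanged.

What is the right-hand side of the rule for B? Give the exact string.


Trying B -> Y:
  Step 0: YB
  Step 1: YY
  Step 2: YY
Matches the given result.

Answer: Y


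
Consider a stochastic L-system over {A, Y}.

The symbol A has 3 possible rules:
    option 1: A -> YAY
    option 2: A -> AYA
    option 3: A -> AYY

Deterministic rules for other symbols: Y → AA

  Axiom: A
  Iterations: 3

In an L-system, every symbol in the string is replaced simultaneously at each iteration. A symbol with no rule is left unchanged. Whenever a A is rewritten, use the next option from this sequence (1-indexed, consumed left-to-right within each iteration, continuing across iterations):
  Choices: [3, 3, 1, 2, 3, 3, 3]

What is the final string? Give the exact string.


Answer: YAYAAAAAYAAYYAYYAYY

Derivation:
Step 0: A
Step 1: AYY  (used choices [3])
Step 2: AYYAAAA  (used choices [3])
Step 3: YAYAAAAAYAAYYAYYAYY  (used choices [1, 2, 3, 3, 3])


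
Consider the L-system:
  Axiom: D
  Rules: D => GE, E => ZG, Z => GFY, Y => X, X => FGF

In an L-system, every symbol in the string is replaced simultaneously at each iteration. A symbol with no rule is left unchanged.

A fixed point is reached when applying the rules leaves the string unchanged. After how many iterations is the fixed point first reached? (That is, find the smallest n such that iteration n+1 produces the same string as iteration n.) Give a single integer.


Answer: 5

Derivation:
Step 0: D
Step 1: GE
Step 2: GZG
Step 3: GGFYG
Step 4: GGFXG
Step 5: GGFFGFG
Step 6: GGFFGFG  (unchanged — fixed point at step 5)


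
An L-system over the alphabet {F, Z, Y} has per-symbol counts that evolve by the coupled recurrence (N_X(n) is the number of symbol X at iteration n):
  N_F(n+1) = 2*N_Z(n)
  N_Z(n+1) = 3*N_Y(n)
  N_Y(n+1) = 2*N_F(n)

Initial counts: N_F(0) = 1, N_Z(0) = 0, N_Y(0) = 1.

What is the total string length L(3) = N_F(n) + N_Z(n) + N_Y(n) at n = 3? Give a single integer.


Step 0: N_F=1, N_Z=0, N_Y=1, L=2
Step 1: N_F=0, N_Z=3, N_Y=2, L=5
Step 2: N_F=6, N_Z=6, N_Y=0, L=12
Step 3: N_F=12, N_Z=0, N_Y=12, L=24

Answer: 24


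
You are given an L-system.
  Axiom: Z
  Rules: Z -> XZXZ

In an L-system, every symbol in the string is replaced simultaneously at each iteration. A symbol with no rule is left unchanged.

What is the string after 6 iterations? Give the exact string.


Answer: XXXXXXZXZXXZXZXXXZXZXXZXZXXXXZXZXXZXZXXXZXZXXZXZXXXXXZXZXXZXZXXXZXZXXZXZXXXXZXZXXZXZXXXZXZXXZXZXXXXXXZXZXXZXZXXXZXZXXZXZXXXXZXZXXZXZXXXZXZXXZXZXXXXXZXZXXZXZXXXZXZXXZXZXXXXZXZXXZXZXXXZXZXXZXZ

Derivation:
Step 0: Z
Step 1: XZXZ
Step 2: XXZXZXXZXZ
Step 3: XXXZXZXXZXZXXXZXZXXZXZ
Step 4: XXXXZXZXXZXZXXXZXZXXZXZXXXXZXZXXZXZXXXZXZXXZXZ
Step 5: XXXXXZXZXXZXZXXXZXZXXZXZXXXXZXZXXZXZXXXZXZXXZXZXXXXXZXZXXZXZXXXZXZXXZXZXXXXZXZXXZXZXXXZXZXXZXZ
Step 6: XXXXXXZXZXXZXZXXXZXZXXZXZXXXXZXZXXZXZXXXZXZXXZXZXXXXXZXZXXZXZXXXZXZXXZXZXXXXZXZXXZXZXXXZXZXXZXZXXXXXXZXZXXZXZXXXZXZXXZXZXXXXZXZXXZXZXXXZXZXXZXZXXXXXZXZXXZXZXXXZXZXXZXZXXXXZXZXXZXZXXXZXZXXZXZ


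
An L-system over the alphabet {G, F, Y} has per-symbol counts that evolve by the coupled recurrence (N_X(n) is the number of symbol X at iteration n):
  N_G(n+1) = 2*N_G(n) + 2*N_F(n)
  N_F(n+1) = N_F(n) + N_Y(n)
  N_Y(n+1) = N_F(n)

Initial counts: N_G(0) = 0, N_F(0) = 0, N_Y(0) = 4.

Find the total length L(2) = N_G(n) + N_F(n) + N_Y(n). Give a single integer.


Answer: 16

Derivation:
Step 0: N_G=0, N_F=0, N_Y=4, L=4
Step 1: N_G=0, N_F=4, N_Y=0, L=4
Step 2: N_G=8, N_F=4, N_Y=4, L=16


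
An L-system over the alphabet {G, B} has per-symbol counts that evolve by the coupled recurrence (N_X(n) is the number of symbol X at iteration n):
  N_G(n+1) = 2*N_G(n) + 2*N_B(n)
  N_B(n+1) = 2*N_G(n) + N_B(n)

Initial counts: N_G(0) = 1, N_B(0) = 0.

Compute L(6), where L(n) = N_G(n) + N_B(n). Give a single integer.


Step 0: N_G=1, N_B=0, L=1
Step 1: N_G=2, N_B=2, L=4
Step 2: N_G=8, N_B=6, L=14
Step 3: N_G=28, N_B=22, L=50
Step 4: N_G=100, N_B=78, L=178
Step 5: N_G=356, N_B=278, L=634
Step 6: N_G=1268, N_B=990, L=2258

Answer: 2258


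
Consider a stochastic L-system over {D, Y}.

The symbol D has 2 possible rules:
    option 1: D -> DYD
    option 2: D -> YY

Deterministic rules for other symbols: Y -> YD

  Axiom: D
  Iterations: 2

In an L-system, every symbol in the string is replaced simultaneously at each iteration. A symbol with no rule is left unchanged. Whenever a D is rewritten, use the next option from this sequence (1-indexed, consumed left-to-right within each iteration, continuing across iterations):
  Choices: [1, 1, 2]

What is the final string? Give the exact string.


Answer: DYDYDYY

Derivation:
Step 0: D
Step 1: DYD  (used choices [1])
Step 2: DYDYDYY  (used choices [1, 2])


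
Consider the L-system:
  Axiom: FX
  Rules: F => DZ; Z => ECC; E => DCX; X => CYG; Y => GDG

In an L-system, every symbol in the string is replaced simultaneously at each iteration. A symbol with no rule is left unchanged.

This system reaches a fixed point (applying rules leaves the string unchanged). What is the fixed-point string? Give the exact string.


Step 0: FX
Step 1: DZCYG
Step 2: DECCCGDGG
Step 3: DDCXCCCGDGG
Step 4: DDCCYGCCCGDGG
Step 5: DDCCGDGGCCCGDGG
Step 6: DDCCGDGGCCCGDGG  (unchanged — fixed point at step 5)

Answer: DDCCGDGGCCCGDGG


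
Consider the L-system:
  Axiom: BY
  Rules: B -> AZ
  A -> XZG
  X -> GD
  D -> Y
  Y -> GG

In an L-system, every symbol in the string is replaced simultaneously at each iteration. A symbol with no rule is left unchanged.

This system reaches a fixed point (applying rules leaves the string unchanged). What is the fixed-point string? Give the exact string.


Answer: GGGZGZGG

Derivation:
Step 0: BY
Step 1: AZGG
Step 2: XZGZGG
Step 3: GDZGZGG
Step 4: GYZGZGG
Step 5: GGGZGZGG
Step 6: GGGZGZGG  (unchanged — fixed point at step 5)


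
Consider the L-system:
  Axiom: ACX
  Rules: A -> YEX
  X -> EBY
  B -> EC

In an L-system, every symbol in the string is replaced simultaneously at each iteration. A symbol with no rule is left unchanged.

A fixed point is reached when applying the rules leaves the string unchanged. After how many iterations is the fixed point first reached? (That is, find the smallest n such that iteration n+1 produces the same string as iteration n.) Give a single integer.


Answer: 3

Derivation:
Step 0: ACX
Step 1: YEXCEBY
Step 2: YEEBYCEECY
Step 3: YEEECYCEECY
Step 4: YEEECYCEECY  (unchanged — fixed point at step 3)


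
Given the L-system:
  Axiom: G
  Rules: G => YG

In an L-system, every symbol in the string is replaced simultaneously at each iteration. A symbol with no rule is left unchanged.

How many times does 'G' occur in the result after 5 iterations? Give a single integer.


Answer: 1

Derivation:
Step 0: G  (1 'G')
Step 1: YG  (1 'G')
Step 2: YYG  (1 'G')
Step 3: YYYG  (1 'G')
Step 4: YYYYG  (1 'G')
Step 5: YYYYYG  (1 'G')


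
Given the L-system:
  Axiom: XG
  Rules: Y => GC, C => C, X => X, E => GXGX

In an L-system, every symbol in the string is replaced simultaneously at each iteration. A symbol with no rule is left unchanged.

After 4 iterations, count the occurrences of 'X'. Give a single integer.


Step 0: XG  (1 'X')
Step 1: XG  (1 'X')
Step 2: XG  (1 'X')
Step 3: XG  (1 'X')
Step 4: XG  (1 'X')

Answer: 1


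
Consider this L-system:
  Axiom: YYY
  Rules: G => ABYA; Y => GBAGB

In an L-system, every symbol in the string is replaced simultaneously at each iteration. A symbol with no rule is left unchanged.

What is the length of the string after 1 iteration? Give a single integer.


Answer: 15

Derivation:
Step 0: length = 3
Step 1: length = 15


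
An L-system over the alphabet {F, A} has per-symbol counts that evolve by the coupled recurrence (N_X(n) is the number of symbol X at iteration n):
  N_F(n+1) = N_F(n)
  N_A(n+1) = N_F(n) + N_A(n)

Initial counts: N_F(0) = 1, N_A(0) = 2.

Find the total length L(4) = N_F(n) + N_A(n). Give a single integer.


Answer: 7

Derivation:
Step 0: N_F=1, N_A=2, L=3
Step 1: N_F=1, N_A=3, L=4
Step 2: N_F=1, N_A=4, L=5
Step 3: N_F=1, N_A=5, L=6
Step 4: N_F=1, N_A=6, L=7


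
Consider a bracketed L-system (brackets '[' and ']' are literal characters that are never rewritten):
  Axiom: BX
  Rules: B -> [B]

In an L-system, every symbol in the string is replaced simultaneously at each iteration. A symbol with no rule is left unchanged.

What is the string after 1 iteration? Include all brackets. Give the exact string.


Answer: [B]X

Derivation:
Step 0: BX
Step 1: [B]X


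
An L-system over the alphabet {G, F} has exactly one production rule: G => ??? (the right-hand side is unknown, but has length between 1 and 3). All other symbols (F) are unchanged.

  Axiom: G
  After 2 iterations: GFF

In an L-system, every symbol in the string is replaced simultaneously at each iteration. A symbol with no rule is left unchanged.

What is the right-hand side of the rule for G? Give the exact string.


Answer: GF

Derivation:
Trying G => GF:
  Step 0: G
  Step 1: GF
  Step 2: GFF
Matches the given result.


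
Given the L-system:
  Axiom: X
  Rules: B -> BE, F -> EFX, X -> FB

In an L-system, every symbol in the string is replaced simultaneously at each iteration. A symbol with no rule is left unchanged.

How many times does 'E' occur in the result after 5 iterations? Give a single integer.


Answer: 14

Derivation:
Step 0: X  (0 'E')
Step 1: FB  (0 'E')
Step 2: EFXBE  (2 'E')
Step 3: EEFXFBBEE  (4 'E')
Step 4: EEEFXFBEFXBEBEEE  (8 'E')
Step 5: EEEEFXFBEFXBEEEFXFBBEEBEEEE  (14 'E')


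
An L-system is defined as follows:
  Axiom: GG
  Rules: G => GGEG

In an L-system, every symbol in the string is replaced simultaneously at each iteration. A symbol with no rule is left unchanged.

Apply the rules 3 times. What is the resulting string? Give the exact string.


Step 0: GG
Step 1: GGEGGGEG
Step 2: GGEGGGEGEGGEGGGEGGGEGEGGEG
Step 3: GGEGGGEGEGGEGGGEGGGEGEGGEGEGGEGGGEGEGGEGGGEGGGEGEGGEGGGEGGGEGEGGEGEGGEGGGEGEGGEG

Answer: GGEGGGEGEGGEGGGEGGGEGEGGEGEGGEGGGEGEGGEGGGEGGGEGEGGEGGGEGGGEGEGGEGEGGEGGGEGEGGEG


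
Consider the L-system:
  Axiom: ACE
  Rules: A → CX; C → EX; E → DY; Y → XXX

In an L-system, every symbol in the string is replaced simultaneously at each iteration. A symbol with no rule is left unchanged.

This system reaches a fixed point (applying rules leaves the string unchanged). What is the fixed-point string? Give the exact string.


Answer: DXXXXXDXXXXDXXX

Derivation:
Step 0: ACE
Step 1: CXEXDY
Step 2: EXXDYXDXXX
Step 3: DYXXDXXXXDXXX
Step 4: DXXXXXDXXXXDXXX
Step 5: DXXXXXDXXXXDXXX  (unchanged — fixed point at step 4)


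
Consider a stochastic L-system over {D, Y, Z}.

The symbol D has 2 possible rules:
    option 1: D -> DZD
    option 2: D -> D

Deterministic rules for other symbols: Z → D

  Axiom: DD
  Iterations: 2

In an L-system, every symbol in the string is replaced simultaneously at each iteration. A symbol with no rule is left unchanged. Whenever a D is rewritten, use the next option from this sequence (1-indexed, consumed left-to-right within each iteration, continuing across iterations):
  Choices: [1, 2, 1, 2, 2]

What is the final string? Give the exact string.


Answer: DZDDDD

Derivation:
Step 0: DD
Step 1: DZDD  (used choices [1, 2])
Step 2: DZDDDD  (used choices [1, 2, 2])


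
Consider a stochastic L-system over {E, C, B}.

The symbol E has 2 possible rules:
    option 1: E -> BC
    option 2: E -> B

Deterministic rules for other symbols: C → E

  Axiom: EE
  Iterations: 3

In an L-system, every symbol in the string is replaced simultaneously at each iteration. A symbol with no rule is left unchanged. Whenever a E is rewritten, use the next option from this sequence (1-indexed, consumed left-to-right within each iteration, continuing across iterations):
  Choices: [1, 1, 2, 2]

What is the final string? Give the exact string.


Step 0: EE
Step 1: BCBC  (used choices [1, 1])
Step 2: BEBE  (used choices [])
Step 3: BBBB  (used choices [2, 2])

Answer: BBBB


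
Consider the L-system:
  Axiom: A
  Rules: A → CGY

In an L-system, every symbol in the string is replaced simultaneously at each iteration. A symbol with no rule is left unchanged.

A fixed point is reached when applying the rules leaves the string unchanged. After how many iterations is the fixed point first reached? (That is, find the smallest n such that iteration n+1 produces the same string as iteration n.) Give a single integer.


Answer: 1

Derivation:
Step 0: A
Step 1: CGY
Step 2: CGY  (unchanged — fixed point at step 1)


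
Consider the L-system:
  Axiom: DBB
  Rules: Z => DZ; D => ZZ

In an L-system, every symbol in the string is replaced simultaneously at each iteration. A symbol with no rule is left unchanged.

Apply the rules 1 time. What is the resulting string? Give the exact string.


Step 0: DBB
Step 1: ZZBB

Answer: ZZBB


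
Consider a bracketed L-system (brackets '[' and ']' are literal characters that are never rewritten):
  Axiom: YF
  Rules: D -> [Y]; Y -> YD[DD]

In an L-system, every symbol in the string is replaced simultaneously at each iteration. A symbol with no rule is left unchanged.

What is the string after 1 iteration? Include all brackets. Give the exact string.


Step 0: YF
Step 1: YD[DD]F

Answer: YD[DD]F


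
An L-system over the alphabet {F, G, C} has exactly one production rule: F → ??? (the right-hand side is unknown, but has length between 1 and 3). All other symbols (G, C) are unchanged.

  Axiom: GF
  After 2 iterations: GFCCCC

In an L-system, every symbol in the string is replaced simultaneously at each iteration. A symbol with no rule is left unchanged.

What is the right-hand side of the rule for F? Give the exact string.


Trying F → FCC:
  Step 0: GF
  Step 1: GFCC
  Step 2: GFCCCC
Matches the given result.

Answer: FCC


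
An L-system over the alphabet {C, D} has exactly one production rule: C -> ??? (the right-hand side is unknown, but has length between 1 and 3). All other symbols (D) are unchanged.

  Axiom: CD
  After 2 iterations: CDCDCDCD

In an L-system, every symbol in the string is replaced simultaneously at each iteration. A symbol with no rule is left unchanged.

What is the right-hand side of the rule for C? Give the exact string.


Trying C -> CDC:
  Step 0: CD
  Step 1: CDCD
  Step 2: CDCDCDCD
Matches the given result.

Answer: CDC


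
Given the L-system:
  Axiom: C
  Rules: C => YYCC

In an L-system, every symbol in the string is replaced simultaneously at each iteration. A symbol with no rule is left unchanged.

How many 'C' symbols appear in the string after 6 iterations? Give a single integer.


Answer: 64

Derivation:
Step 0: C  (1 'C')
Step 1: YYCC  (2 'C')
Step 2: YYYYCCYYCC  (4 'C')
Step 3: YYYYYYCCYYCCYYYYCCYYCC  (8 'C')
Step 4: YYYYYYYYCCYYCCYYYYCCYYCCYYYYYYCCYYCCYYYYCCYYCC  (16 'C')
Step 5: YYYYYYYYYYCCYYCCYYYYCCYYCCYYYYYYCCYYCCYYYYCCYYCCYYYYYYYYCCYYCCYYYYCCYYCCYYYYYYCCYYCCYYYYCCYYCC  (32 'C')
Step 6: YYYYYYYYYYYYCCYYCCYYYYCCYYCCYYYYYYCCYYCCYYYYCCYYCCYYYYYYYYCCYYCCYYYYCCYYCCYYYYYYCCYYCCYYYYCCYYCCYYYYYYYYYYCCYYCCYYYYCCYYCCYYYYYYCCYYCCYYYYCCYYCCYYYYYYYYCCYYCCYYYYCCYYCCYYYYYYCCYYCCYYYYCCYYCC  (64 'C')


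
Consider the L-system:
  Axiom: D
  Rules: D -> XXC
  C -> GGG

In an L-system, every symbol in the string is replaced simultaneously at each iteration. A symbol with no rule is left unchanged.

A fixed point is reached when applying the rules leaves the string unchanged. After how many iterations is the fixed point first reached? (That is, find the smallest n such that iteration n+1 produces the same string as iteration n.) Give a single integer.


Step 0: D
Step 1: XXC
Step 2: XXGGG
Step 3: XXGGG  (unchanged — fixed point at step 2)

Answer: 2


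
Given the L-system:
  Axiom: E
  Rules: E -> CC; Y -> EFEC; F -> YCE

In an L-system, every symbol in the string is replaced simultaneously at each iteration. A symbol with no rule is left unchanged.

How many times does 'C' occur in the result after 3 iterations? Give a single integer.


Step 0: E  (0 'C')
Step 1: CC  (2 'C')
Step 2: CC  (2 'C')
Step 3: CC  (2 'C')

Answer: 2


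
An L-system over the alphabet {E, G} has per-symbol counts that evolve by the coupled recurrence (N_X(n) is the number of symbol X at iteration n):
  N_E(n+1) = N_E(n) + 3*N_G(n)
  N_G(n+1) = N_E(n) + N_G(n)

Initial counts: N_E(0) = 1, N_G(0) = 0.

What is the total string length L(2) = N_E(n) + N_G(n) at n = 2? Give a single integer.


Answer: 6

Derivation:
Step 0: N_E=1, N_G=0, L=1
Step 1: N_E=1, N_G=1, L=2
Step 2: N_E=4, N_G=2, L=6


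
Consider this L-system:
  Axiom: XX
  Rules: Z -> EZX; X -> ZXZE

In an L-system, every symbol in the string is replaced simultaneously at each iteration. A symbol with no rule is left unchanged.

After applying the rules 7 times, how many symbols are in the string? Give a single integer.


Step 0: length = 2
Step 1: length = 8
Step 2: length = 22
Step 3: length = 56
Step 4: length = 138
Step 5: length = 336
Step 6: length = 814
Step 7: length = 1968

Answer: 1968


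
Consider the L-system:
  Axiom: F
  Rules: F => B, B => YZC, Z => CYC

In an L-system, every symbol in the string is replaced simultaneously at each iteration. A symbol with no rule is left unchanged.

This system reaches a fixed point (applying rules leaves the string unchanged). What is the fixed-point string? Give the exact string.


Step 0: F
Step 1: B
Step 2: YZC
Step 3: YCYCC
Step 4: YCYCC  (unchanged — fixed point at step 3)

Answer: YCYCC


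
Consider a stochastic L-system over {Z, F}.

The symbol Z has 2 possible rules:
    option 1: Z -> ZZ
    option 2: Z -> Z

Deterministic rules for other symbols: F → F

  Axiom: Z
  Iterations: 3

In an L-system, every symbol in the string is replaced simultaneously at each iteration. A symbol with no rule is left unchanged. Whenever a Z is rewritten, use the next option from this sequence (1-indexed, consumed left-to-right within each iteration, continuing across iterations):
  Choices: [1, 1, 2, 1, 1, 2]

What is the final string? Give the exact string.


Step 0: Z
Step 1: ZZ  (used choices [1])
Step 2: ZZZ  (used choices [1, 2])
Step 3: ZZZZZ  (used choices [1, 1, 2])

Answer: ZZZZZ


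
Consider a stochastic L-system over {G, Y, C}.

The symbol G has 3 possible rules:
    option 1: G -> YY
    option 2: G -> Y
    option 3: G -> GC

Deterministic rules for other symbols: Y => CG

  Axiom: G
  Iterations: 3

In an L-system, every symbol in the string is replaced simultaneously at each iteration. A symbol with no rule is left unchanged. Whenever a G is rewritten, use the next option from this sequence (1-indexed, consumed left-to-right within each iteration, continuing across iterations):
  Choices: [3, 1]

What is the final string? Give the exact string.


Step 0: G
Step 1: GC  (used choices [3])
Step 2: YYC  (used choices [1])
Step 3: CGCGC  (used choices [])

Answer: CGCGC


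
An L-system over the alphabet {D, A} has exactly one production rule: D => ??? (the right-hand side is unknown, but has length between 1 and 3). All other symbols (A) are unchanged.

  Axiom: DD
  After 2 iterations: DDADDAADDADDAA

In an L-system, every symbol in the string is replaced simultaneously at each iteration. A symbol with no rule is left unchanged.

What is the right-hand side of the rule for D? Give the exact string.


Answer: DDA

Derivation:
Trying D => DDA:
  Step 0: DD
  Step 1: DDADDA
  Step 2: DDADDAADDADDAA
Matches the given result.


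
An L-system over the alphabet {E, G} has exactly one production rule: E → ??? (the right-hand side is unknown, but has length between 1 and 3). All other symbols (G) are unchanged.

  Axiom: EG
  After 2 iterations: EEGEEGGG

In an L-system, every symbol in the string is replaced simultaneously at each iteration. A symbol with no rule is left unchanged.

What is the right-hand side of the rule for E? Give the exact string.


Trying E → EEG:
  Step 0: EG
  Step 1: EEGG
  Step 2: EEGEEGGG
Matches the given result.

Answer: EEG


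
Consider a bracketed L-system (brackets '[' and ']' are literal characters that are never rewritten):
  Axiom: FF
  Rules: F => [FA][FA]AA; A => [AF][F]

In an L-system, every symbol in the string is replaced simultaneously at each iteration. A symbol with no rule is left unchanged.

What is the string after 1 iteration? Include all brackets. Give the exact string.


Answer: [FA][FA]AA[FA][FA]AA

Derivation:
Step 0: FF
Step 1: [FA][FA]AA[FA][FA]AA


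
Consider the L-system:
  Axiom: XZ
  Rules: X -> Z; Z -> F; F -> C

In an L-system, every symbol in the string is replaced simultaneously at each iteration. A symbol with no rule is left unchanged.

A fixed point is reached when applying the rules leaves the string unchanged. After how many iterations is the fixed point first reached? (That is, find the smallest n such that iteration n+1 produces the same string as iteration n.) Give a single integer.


Step 0: XZ
Step 1: ZF
Step 2: FC
Step 3: CC
Step 4: CC  (unchanged — fixed point at step 3)

Answer: 3


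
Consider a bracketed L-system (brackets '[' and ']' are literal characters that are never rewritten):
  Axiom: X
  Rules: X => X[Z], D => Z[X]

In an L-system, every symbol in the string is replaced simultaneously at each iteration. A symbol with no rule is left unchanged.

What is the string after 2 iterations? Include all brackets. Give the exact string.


Answer: X[Z][Z]

Derivation:
Step 0: X
Step 1: X[Z]
Step 2: X[Z][Z]


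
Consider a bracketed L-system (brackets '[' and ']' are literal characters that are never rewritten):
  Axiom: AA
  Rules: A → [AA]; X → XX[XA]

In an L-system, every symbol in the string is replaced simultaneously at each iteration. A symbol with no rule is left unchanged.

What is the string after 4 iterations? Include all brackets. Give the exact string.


Step 0: AA
Step 1: [AA][AA]
Step 2: [[AA][AA]][[AA][AA]]
Step 3: [[[AA][AA]][[AA][AA]]][[[AA][AA]][[AA][AA]]]
Step 4: [[[[AA][AA]][[AA][AA]]][[[AA][AA]][[AA][AA]]]][[[[AA][AA]][[AA][AA]]][[[AA][AA]][[AA][AA]]]]

Answer: [[[[AA][AA]][[AA][AA]]][[[AA][AA]][[AA][AA]]]][[[[AA][AA]][[AA][AA]]][[[AA][AA]][[AA][AA]]]]


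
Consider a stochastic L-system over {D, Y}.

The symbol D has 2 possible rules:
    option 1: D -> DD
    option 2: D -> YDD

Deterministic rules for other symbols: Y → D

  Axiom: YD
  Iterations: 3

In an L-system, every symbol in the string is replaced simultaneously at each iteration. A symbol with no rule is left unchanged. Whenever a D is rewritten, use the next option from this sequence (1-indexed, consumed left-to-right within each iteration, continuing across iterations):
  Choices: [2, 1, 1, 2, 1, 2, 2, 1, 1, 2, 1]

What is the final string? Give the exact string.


Answer: DDYDDYDDDDDDDYDDDD

Derivation:
Step 0: YD
Step 1: DYDD  (used choices [2])
Step 2: DDDDDYDD  (used choices [1, 1, 2])
Step 3: DDYDDYDDDDDDDYDDDD  (used choices [1, 2, 2, 1, 1, 2, 1])


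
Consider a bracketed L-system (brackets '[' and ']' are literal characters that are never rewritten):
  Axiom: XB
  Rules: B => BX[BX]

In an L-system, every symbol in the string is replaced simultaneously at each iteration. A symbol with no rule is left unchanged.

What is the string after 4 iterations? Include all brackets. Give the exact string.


Step 0: XB
Step 1: XBX[BX]
Step 2: XBX[BX]X[BX[BX]X]
Step 3: XBX[BX]X[BX[BX]X]X[BX[BX]X[BX[BX]X]X]
Step 4: XBX[BX]X[BX[BX]X]X[BX[BX]X[BX[BX]X]X]X[BX[BX]X[BX[BX]X]X[BX[BX]X[BX[BX]X]X]X]

Answer: XBX[BX]X[BX[BX]X]X[BX[BX]X[BX[BX]X]X]X[BX[BX]X[BX[BX]X]X[BX[BX]X[BX[BX]X]X]X]


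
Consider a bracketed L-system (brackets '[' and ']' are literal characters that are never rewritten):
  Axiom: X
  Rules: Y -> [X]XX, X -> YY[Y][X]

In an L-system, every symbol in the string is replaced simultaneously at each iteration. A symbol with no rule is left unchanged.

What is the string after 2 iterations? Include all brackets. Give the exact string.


Answer: [X]XX[X]XX[[X]XX][YY[Y][X]]

Derivation:
Step 0: X
Step 1: YY[Y][X]
Step 2: [X]XX[X]XX[[X]XX][YY[Y][X]]


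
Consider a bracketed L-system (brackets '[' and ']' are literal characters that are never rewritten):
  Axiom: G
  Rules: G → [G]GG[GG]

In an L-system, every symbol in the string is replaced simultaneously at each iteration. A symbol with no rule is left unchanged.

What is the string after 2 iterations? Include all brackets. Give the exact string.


Answer: [[G]GG[GG]][G]GG[GG][G]GG[GG][[G]GG[GG][G]GG[GG]]

Derivation:
Step 0: G
Step 1: [G]GG[GG]
Step 2: [[G]GG[GG]][G]GG[GG][G]GG[GG][[G]GG[GG][G]GG[GG]]


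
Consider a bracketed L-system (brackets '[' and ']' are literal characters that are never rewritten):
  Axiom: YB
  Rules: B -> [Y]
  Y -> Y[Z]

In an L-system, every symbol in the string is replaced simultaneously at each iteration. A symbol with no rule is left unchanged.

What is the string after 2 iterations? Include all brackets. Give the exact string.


Step 0: YB
Step 1: Y[Z][Y]
Step 2: Y[Z][Z][Y[Z]]

Answer: Y[Z][Z][Y[Z]]


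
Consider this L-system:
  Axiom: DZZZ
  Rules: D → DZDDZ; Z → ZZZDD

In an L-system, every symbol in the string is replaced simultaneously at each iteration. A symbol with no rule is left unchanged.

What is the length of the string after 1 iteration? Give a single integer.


Answer: 20

Derivation:
Step 0: length = 4
Step 1: length = 20
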